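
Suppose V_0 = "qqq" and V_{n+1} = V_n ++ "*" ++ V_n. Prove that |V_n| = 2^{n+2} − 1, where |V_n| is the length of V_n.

Base case: |V_0| = 3, and 2^{0+2} − 1 = 3.
Assume |V_k| = 2^{k+2} − 1.
Then |V_{k+1}| = |V_k| + 1 + |V_k| = 2|V_k| + 1 = 2(2^{k+2} − 1) + 1 = 2^{k+3} − 2 + 1 = 2^{k+3} − 1.
So the formula holds for k+1, and by induction |V_n| = 2^{n+2} − 1 for all n ≥ 0.

|V_n| = 2^{n+2} − 1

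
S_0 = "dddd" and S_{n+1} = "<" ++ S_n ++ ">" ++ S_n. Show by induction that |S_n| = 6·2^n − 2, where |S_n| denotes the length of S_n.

Base case: |S_0| = 4, and 6·2^0 − 2 = 4.
Assume |S_m| = 6·2^m − 2.
Then |S_{m+1}| = 1 + |S_m| + 1 + |S_m| = 2|S_m| + 2 = 2(6·2^m − 2) + 2 = 6·2^{m+1} − 4 + 2 = 6·2^{m+1} − 2.
So the formula holds for m+1, and by induction |S_n| = 6·2^n − 2 for all n ≥ 0.

|S_n| = 6·2^n − 2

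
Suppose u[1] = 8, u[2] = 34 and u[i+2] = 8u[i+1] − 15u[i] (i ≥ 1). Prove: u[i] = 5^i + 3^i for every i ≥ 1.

Base cases: u[1] = 8 and 5^1 + 3^1 = 8; u[2] = 34 and 5^2 + 3^2 = 34.
Assume u[t] = 5^t + 3^t for all 1 ≤ t ≤ j, where j ≥ 2.
Then u[j+1] = 8u[j] − 15u[j−1] = 8·(5^j + 3^j) − 15·(5^{j−1} + 3^{j−1}) = (8·5 − 15)5^{j−1} + (8·3 − 15)3^{j−1} = 25·5^{j−1} + 9·3^{j−1} = 5^{j+1} + 3^{j+1}.
This completes the inductive step, so u[i] = 5^i + 3^i for all i ≥ 1.

u[i] = 5^i + 3^i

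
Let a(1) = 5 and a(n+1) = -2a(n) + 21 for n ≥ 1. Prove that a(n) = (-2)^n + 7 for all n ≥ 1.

Base case: a(1) = 5, and (-2)^1 + 7 = -2 + 7 = 5.
Assume a(r) = (-2)^r + 7 for some r ≥ 1.
Then a(r+1) = -2a(r) + 21 = -2·((-2)^r + 7) + 21 = -2·(-2)^r − 14 + 21 = (-2)^{r+1} + 7.
By induction, a(n) = (-2)^n + 7 for all n ≥ 1.

a(n) = (-2)^n + 7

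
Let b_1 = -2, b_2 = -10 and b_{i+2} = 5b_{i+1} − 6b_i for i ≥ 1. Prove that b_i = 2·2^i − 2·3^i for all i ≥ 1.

Base cases: b_1 = -2 and 2·2^1 − 2·3^1 = -2; b_2 = -10 and 2·2^2 − 2·3^2 = -10.
Assume b_j = 2·2^j − 2·3^j for all 1 ≤ j ≤ k, where k ≥ 2.
Then b_{k+1} = 5b_k − 6b_{k−1} = 5·(2·2^k − 2·3^k) − 6·(2·2^{k−1} − 2·3^{k−1}) = 2·(5·2 − 6)2^{k−1} − 2·(5·3 − 6)3^{k−1} = 8·2^{k−1} − 18·3^{k−1} = 2·2^{k+1} − 2·3^{k+1}.
This completes the inductive step, so b_i = 2·2^i − 2·3^i for all i ≥ 1.

b_i = 2·2^i − 2·3^i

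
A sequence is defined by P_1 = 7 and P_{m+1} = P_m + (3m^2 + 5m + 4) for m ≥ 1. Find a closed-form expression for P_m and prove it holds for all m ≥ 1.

Claim: P_m = m^3 + m^2 + 2m + 3.

Base case: P_1 = 7, and 1^3 + 1^2 + 2·1 + 3 = 7.
Assume P_k = k^3 + k^2 + 2k + 3.
Then P_{k+1} = P_k + (3k^2 + 5k + 4) = (k^3 + k^2 + 2k + 3) + (3k^2 + 5k + 4) = k^3 + 4k^2 + 7k + 7,
and (k+1)^3 + (k+1)^2 + 2·(k+1) + 3 = k^3 + 4k^2 + 7k + 7.
This completes the inductive step, so P_m = m^3 + m^2 + 2m + 3 for all m ≥ 1.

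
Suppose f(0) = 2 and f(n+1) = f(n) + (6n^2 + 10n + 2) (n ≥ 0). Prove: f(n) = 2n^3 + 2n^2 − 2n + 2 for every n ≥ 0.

Base case: f(0) = 2, and 2·0^3 + 2·0^2 − 2·0 + 2 = 2.
Assume f(k) = 2k^3 + 2k^2 − 2k + 2.
Then f(k+1) = f(k) + (6k^2 + 10k + 2) = (2k^3 + 2k^2 − 2k + 2) + (6k^2 + 10k + 2) = 2k^3 + 8k^2 + 8k + 4,
and 2·(k+1)^3 + 2·(k+1)^2 − 2·(k+1) + 2 = 2k^3 + 8k^2 + 8k + 4.
This completes the inductive step, so f(n) = 2n^3 + 2n^2 − 2n + 2 for all n ≥ 0.

f(n) = 2n^3 + 2n^2 − 2n + 2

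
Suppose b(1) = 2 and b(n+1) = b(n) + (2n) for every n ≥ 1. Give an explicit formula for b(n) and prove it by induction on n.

Claim: b(n) = n^2 − n + 2.

Base case: b(1) = 2, and 1^2 − 1 + 2 = 2.
Assume b(j) = j^2 − j + 2.
Then b(j+1) = b(j) + (2j) = (j^2 − j + 2) + (2j) = j^2 + j + 2,
and (j+1)^2 − (j+1) + 2 = j^2 + j + 2.
Hence b(n) = n^2 − n + 2 for every n ≥ 1, by induction.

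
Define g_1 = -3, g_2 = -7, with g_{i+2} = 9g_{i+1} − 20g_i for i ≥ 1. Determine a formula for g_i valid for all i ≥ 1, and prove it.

Claim: g_i = 5^i − 2·4^i.

Base cases: g_1 = -3 and 5^1 − 2·4^1 = -3; g_2 = -7 and 5^2 − 2·4^2 = -7.
Assume g_j = 5^j − 2·4^j for all 1 ≤ j ≤ r, where r ≥ 2.
Then g_{r+1} = 9g_r − 20g_{r−1} = 9·(5^r − 2·4^r) − 20·(5^{r−1} − 2·4^{r−1}) = (9·5 − 20)5^{r−1} − 2·(9·4 − 20)4^{r−1} = 25·5^{r−1} − 32·4^{r−1} = 5^{r+1} − 2·4^{r+1}.
Hence g_i = 5^i − 2·4^i for every i ≥ 1, by strong induction.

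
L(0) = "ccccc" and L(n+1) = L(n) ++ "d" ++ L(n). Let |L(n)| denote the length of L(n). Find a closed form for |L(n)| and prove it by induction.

Claim: |L(n)| = 6·2^n − 1.

Base case: |L(0)| = 5, and 6·2^0 − 1 = 5.
Assume |L(m)| = 6·2^m − 1.
Then |L(m+1)| = |L(m)| + 1 + |L(m)| = 2|L(m)| + 1 = 2(6·2^m − 1) + 1 = 6·2^{m+1} − 2 + 1 = 6·2^{m+1} − 1.
Hence |L(n)| = 6·2^n − 1 for every n ≥ 0, by induction.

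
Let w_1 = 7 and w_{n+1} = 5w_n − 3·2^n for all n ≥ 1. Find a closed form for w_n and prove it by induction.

Claim: w_n = 5^n + 2^n.

Base case: w_1 = 7, and 5^1 + 2^1 = 5 + 2 = 7.
Assume w_j = 5^j + 2^j for some j ≥ 1.
Then w_{j+1} = 5w_j − 3·2^j = 5·(5^j + 2^j) − 3·2^j = 5^{j+1} + 5·2^j − 3·2^j = 5^{j+1} + 2·2^j = 5^{j+1} + 2^{j+1}.
So the formula holds for j+1, and by induction w_n = 5^n + 2^n for all n ≥ 1.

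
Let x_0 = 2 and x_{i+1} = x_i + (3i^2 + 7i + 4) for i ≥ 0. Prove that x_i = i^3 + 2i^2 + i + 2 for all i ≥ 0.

Base case: x_0 = 2, and 0^3 + 2·0^2 + 0 + 2 = 2.
Assume x_j = j^3 + 2j^2 + j + 2.
Then x_{j+1} = x_j + (3j^2 + 7j + 4) = (j^3 + 2j^2 + j + 2) + (3j^2 + 7j + 4) = j^3 + 5j^2 + 8j + 6,
and (j+1)^3 + 2·(j+1)^2 + (j+1) + 2 = j^3 + 5j^2 + 8j + 6.
Hence x_i = i^3 + 2i^2 + i + 2 for every i ≥ 0, by induction.

x_i = i^3 + 2i^2 + i + 2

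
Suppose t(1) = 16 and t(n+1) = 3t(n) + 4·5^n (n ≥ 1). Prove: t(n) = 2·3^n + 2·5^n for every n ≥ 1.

Base case: t(1) = 16, and 2·3^1 + 2·5^1 = 6 + 10 = 16.
Assume t(k) = 2·3^k + 2·5^k for some k ≥ 1.
Then t(k+1) = 3t(k) + 4·5^k = 3·(2·3^k + 2·5^k) + 4·5^k = 2·3^{k+1} + 6·5^k + 4·5^k = 2·3^{k+1} + 10·5^k = 2·3^{k+1} + 2·5^{k+1}.
Hence t(n) = 2·3^n + 2·5^n for every n ≥ 1, by induction.

t(n) = 2·3^n + 2·5^n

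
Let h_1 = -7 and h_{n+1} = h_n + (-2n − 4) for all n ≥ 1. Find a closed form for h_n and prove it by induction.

Claim: h_n = -n^2 − 3n − 3.

Base case: h_1 = -7, and -1^2 − 3·1 − 3 = -7.
Assume h_r = -r^2 − 3r − 3.
Then h_{r+1} = h_r + (-2r − 4) = (-r^2 − 3r − 3) + (-2r − 4) = -r^2 − 5r − 7,
and -(r+1)^2 − 3·(r+1) − 3 = -r^2 − 5r − 7.
This completes the inductive step, so h_n = -n^2 − 3n − 3 for all n ≥ 1.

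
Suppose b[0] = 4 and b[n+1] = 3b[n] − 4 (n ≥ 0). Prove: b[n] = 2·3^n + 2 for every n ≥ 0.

Base case: b[0] = 4, and 2·3^0 + 2 = 2 + 2 = 4.
Assume b[j] = 2·3^j + 2 for some j ≥ 0.
Then b[j+1] = 3b[j] − 4 = 3·(2·3^j + 2) − 4 = 6·3^j + 6 − 4 = 2·3^{j+1} + 2.
Hence b[n] = 2·3^n + 2 for every n ≥ 0, by induction.

b[n] = 2·3^n + 2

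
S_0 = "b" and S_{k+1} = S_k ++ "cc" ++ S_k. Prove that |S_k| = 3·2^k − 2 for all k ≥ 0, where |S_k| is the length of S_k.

Base case: |S_0| = 1, and 3·2^0 − 2 = 1.
Assume |S_m| = 3·2^m − 2.
Then |S_{m+1}| = |S_m| + 2 + |S_m| = 2|S_m| + 2 = 2(3·2^m − 2) + 2 = 3·2^{m+1} − 4 + 2 = 3·2^{m+1} − 2.
Hence |S_k| = 3·2^k − 2 for every k ≥ 0, by induction.

|S_k| = 3·2^k − 2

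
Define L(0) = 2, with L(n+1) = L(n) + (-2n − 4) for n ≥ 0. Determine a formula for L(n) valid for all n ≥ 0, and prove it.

Claim: L(n) = -n^2 − 3n + 2.

Base case: L(0) = 2, and -0^2 − 3·0 + 2 = 2.
Assume L(j) = -j^2 − 3j + 2.
Then L(j+1) = L(j) + (-2j − 4) = (-j^2 − 3j + 2) + (-2j − 4) = -j^2 − 5j − 2,
and -(j+1)^2 − 3·(j+1) + 2 = -j^2 − 5j − 2.
By induction, L(n) = -n^2 − 3n + 2 for all n ≥ 0.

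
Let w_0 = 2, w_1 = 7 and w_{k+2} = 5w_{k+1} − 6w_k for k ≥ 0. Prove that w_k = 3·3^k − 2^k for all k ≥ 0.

Base cases: w_0 = 2 and 3·3^0 − 2^0 = 2; w_1 = 7 and 3·3^1 − 2^1 = 7.
Assume w_i = 3·3^i − 2^i for all 0 ≤ i ≤ j, where j ≥ 1.
Then w_{j+1} = 5w_j − 6w_{j−1} = 5·(3·3^j − 2^j) − 6·(3·3^{j−1} − 2^{j−1}) = 3·(5·3 − 6)3^{j−1} − (5·2 − 6)2^{j−1} = 27·3^{j−1} − 4·2^{j−1} = 3·3^{j+1} − 2^{j+1}.
So the formula holds for j+1, and by strong induction w_k = 3·3^k − 2^k for all k ≥ 0.

w_k = 3·3^k − 2^k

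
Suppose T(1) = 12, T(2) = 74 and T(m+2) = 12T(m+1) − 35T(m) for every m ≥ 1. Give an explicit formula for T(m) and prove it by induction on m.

Claim: T(m) = 5^m + 7^m.

Base cases: T(1) = 12 and 5^1 + 7^1 = 12; T(2) = 74 and 5^2 + 7^2 = 74.
Assume T(i) = 5^i + 7^i for all 1 ≤ i ≤ j, where j ≥ 2.
Then T(j+1) = 12T(j) − 35T(j−1) = 12·(5^j + 7^j) − 35·(5^{j−1} + 7^{j−1}) = (12·5 − 35)5^{j−1} + (12·7 − 35)7^{j−1} = 25·5^{j−1} + 49·7^{j−1} = 5^{j+1} + 7^{j+1}.
This completes the inductive step, so T(m) = 5^m + 7^m for all m ≥ 1.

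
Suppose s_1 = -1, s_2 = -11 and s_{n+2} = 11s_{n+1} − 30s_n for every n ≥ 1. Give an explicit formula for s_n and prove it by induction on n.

Claim: s_n = 5^n − 6^n.

Base cases: s_1 = -1 and 5^1 − 6^1 = -1; s_2 = -11 and 5^2 − 6^2 = -11.
Assume s_i = 5^i − 6^i for all 1 ≤ i ≤ j, where j ≥ 2.
Then s_{j+1} = 11s_j − 30s_{j−1} = 11·(5^j − 6^j) − 30·(5^{j−1} − 6^{j−1}) = (11·5 − 30)5^{j−1} − (11·6 − 30)6^{j−1} = 25·5^{j−1} − 36·6^{j−1} = 5^{j+1} − 6^{j+1}.
By strong induction, s_n = 5^n − 6^n for all n ≥ 1.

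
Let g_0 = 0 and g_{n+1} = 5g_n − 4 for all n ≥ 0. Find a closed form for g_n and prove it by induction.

Claim: g_n = -5^n + 1.

Base case: g_0 = 0, and -5^0 + 1 = -1 + 1 = 0.
Assume g_k = -5^k + 1 for some k ≥ 0.
Then g_{k+1} = 5g_k − 4 = 5·(-5^k + 1) − 4 = -5^{k+1} + 5 − 4 = -5^{k+1} + 1.
By induction, g_n = -5^n + 1 for all n ≥ 0.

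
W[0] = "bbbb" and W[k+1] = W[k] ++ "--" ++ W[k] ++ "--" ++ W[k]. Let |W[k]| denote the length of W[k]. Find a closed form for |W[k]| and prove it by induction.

Claim: |W[k]| = 6·3^k − 2.

Base case: |W[0]| = 4, and 6·3^0 − 2 = 4.
Assume |W[r]| = 6·3^r − 2.
Then |W[r+1]| = 3|W[r]| + 4 = 3(6·3^r − 2) + 4 = 6·3^{r+1} − 6 + 4 = 6·3^{r+1} − 2.
Hence |W[k]| = 6·3^k − 2 for every k ≥ 0, by induction.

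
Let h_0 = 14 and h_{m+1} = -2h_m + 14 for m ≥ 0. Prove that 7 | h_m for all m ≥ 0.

Base case: h_0 = 14 = 7·2, so 7 | h_0.
Assume 7 | h_j, so h_j = 7t for some integer t.
Then h_{j+1} = -2h_j + 14 = -2·(7t) + 14 = 7(-2t + 2), so 7 | h_{j+1}.
Hence 7 | h_m for every m ≥ 0, by induction.

7 | h_m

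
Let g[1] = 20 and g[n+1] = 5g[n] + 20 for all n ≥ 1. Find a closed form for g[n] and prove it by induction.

Claim: g[n] = 5^{n+1} − 5.

Base case: g[1] = 20, and 5^{1+1} − 5 = 25 − 5 = 20.
Assume g[j] = 5^{j+1} − 5 for some j ≥ 1.
Then g[j+1] = 5g[j] + 20 = 5·(5^{j+1} − 5) + 20 = 5^{j+2} − 25 + 20 = 5^{j+2} − 5.
Hence g[n] = 5^{n+1} − 5 for every n ≥ 1, by induction.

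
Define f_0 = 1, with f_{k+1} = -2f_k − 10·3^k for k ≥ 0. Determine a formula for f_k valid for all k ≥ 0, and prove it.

Claim: f_k = 3·(-2)^k − 2·3^k.

Base case: f_0 = 1, and 3·(-2)^0 − 2·3^0 = 3 − 2 = 1.
Assume f_m = 3·(-2)^m − 2·3^m for some m ≥ 0.
Then f_{m+1} = -2f_m − 10·3^m = -2·(3·(-2)^m − 2·3^m) − 10·3^m = 3·(-2)^{m+1} + 4·3^m − 10·3^m = 3·(-2)^{m+1} − 6·3^m = 3·(-2)^{m+1} − 2·3^{m+1}.
Hence f_k = 3·(-2)^k − 2·3^k for every k ≥ 0, by induction.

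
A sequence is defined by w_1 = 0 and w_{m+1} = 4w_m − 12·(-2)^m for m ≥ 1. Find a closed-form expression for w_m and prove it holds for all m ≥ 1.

Claim: w_m = 4^m + 2·(-2)^m.

Base case: w_1 = 0, and 4^1 + 2·(-2)^1 = 4 − 4 = 0.
Assume w_j = 4^j + 2·(-2)^j for some j ≥ 1.
Then w_{j+1} = 4w_j − 12·(-2)^j = 4·(4^j + 2·(-2)^j) − 12·(-2)^j = 4^{j+1} + 8·(-2)^j − 12·(-2)^j = 4^{j+1} − 4·(-2)^j = 4^{j+1} + 2·(-2)^{j+1}.
Hence w_m = 4^m + 2·(-2)^m for every m ≥ 1, by induction.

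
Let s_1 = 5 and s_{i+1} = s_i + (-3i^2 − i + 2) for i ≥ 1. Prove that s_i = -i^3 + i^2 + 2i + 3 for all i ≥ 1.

Base case: s_1 = 5, and -1^3 + 1^2 + 2·1 + 3 = 5.
Assume s_m = -m^3 + m^2 + 2m + 3.
Then s_{m+1} = s_m + (-3m^2 − m + 2) = (-m^3 + m^2 + 2m + 3) + (-3m^2 − m + 2) = -m^3 − 2m^2 + m + 5,
and -(m+1)^3 + (m+1)^2 + 2·(m+1) + 3 = -m^3 − 2m^2 + m + 5.
By induction, s_i = -i^3 + i^2 + 2i + 3 for all i ≥ 1.

s_i = -i^3 + i^2 + 2i + 3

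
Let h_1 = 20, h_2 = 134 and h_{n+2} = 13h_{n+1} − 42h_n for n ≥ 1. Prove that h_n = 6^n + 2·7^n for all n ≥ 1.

Base cases: h_1 = 20 and 6^1 + 2·7^1 = 20; h_2 = 134 and 6^2 + 2·7^2 = 134.
Assume h_i = 6^i + 2·7^i for all 1 ≤ i ≤ j, where j ≥ 2.
Then h_{j+1} = 13h_j − 42h_{j−1} = 13·(6^j + 2·7^j) − 42·(6^{j−1} + 2·7^{j−1}) = (13·6 − 42)6^{j−1} + 2·(13·7 − 42)7^{j−1} = 36·6^{j−1} + 98·7^{j−1} = 6^{j+1} + 2·7^{j+1}.
This completes the inductive step, so h_n = 6^n + 2·7^n for all n ≥ 1.

h_n = 6^n + 2·7^n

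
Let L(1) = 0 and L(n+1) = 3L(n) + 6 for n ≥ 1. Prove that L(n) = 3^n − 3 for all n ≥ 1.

Base case: L(1) = 0, and 3^1 − 3 = 3 − 3 = 0.
Assume L(j) = 3^j − 3 for some j ≥ 1.
Then L(j+1) = 3L(j) + 6 = 3·(3^j − 3) + 6 = 3^{j+1} − 9 + 6 = 3^{j+1} − 3.
So the formula holds for j+1, and by induction L(n) = 3^n − 3 for all n ≥ 1.

L(n) = 3^n − 3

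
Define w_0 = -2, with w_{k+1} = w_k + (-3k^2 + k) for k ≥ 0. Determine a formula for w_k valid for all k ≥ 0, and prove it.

Claim: w_k = -k^3 + 2k^2 − k − 2.

Base case: w_0 = -2, and -0^3 + 2·0^2 − 0 − 2 = -2.
Assume w_m = -m^3 + 2m^2 − m − 2.
Then w_{m+1} = w_m + (-3m^2 + m) = (-m^3 + 2m^2 − m − 2) + (-3m^2 + m) = -m^3 − m^2 − 2,
and -(m+1)^3 + 2·(m+1)^2 − (m+1) − 2 = -m^3 − m^2 − 2.
This completes the inductive step, so w_k = -k^3 + 2k^2 − k − 2 for all k ≥ 0.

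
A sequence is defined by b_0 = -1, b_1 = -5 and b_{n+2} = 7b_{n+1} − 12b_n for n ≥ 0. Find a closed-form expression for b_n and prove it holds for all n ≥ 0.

Claim: b_n = 3^n − 2·4^n.

Base cases: b_0 = -1 and 3^0 − 2·4^0 = -1; b_1 = -5 and 3^1 − 2·4^1 = -5.
Assume b_i = 3^i − 2·4^i for all 0 ≤ i ≤ j, where j ≥ 1.
Then b_{j+1} = 7b_j − 12b_{j−1} = 7·(3^j − 2·4^j) − 12·(3^{j−1} − 2·4^{j−1}) = (7·3 − 12)3^{j−1} − 2·(7·4 − 12)4^{j−1} = 9·3^{j−1} − 32·4^{j−1} = 3^{j+1} − 2·4^{j+1}.
Hence b_n = 3^n − 2·4^n for every n ≥ 0, by strong induction.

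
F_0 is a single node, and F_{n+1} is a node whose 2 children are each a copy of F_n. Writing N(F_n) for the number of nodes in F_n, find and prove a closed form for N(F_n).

Claim: N(F_n) = 2^{n+1} − 1.

Base case: N(F_0) = 1, and 2^{0+1} − 1 = 1.
Assume N(F_j) = 2^{j+1} − 1.
Then N(F_{j+1}) = 1 + 2N(F_j) = 1 + 2(2^{j+1} − 1) = 2^{j+2} − 2 + 1 = 2^{j+2} − 1.
By induction, N(F_n) = 2^{n+1} − 1 for all n ≥ 0.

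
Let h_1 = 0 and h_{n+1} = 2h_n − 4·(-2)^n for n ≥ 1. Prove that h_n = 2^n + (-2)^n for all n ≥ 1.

Base case: h_1 = 0, and 2^1 + (-2)^1 = 2 − 2 = 0.
Assume h_j = 2^j + (-2)^j for some j ≥ 1.
Then h_{j+1} = 2h_j − 4·(-2)^j = 2·(2^j + (-2)^j) − 4·(-2)^j = 2^{j+1} + 2·(-2)^j − 4·(-2)^j = 2^{j+1} − 2·(-2)^j = 2^{j+1} + (-2)^{j+1}.
Hence h_n = 2^n + (-2)^n for every n ≥ 1, by induction.

h_n = 2^n + (-2)^n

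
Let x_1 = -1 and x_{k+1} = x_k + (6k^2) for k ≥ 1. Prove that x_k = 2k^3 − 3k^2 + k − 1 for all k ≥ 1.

Base case: x_1 = -1, and 2·1^3 − 3·1^2 + 1 − 1 = -1.
Assume x_m = 2m^3 − 3m^2 + m − 1.
Then x_{m+1} = x_m + (6m^2) = (2m^3 − 3m^2 + m − 1) + (6m^2) = 2m^3 + 3m^2 + m − 1,
and 2·(m+1)^3 − 3·(m+1)^2 + (m+1) − 1 = 2m^3 + 3m^2 + m − 1.
By induction, x_k = 2k^3 − 3k^2 + k − 1 for all k ≥ 1.

x_k = 2k^3 − 3k^2 + k − 1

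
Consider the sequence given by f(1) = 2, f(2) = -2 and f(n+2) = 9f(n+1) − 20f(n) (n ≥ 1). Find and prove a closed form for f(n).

Claim: f(n) = 3·4^n − 2·5^n.

Base cases: f(1) = 2 and 3·4^1 − 2·5^1 = 2; f(2) = -2 and 3·4^2 − 2·5^2 = -2.
Assume f(i) = 3·4^i − 2·5^i for all 1 ≤ i ≤ j, where j ≥ 2.
Then f(j+1) = 9f(j) − 20f(j−1) = 9·(3·4^j − 2·5^j) − 20·(3·4^{j−1} − 2·5^{j−1}) = 3·(9·4 − 20)4^{j−1} − 2·(9·5 − 20)5^{j−1} = 48·4^{j−1} − 50·5^{j−1} = 3·4^{j+1} − 2·5^{j+1}.
This completes the inductive step, so f(n) = 3·4^n − 2·5^n for all n ≥ 1.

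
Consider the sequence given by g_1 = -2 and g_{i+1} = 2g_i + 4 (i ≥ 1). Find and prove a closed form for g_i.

Claim: g_i = 2^i − 4.

Base case: g_1 = -2, and 2^1 − 4 = 2 − 4 = -2.
Assume g_m = 2^m − 4 for some m ≥ 1.
Then g_{m+1} = 2g_m + 4 = 2·(2^m − 4) + 4 = 2^{m+1} − 8 + 4 = 2^{m+1} − 4.
This completes the inductive step, so g_i = 2^i − 4 for all i ≥ 1.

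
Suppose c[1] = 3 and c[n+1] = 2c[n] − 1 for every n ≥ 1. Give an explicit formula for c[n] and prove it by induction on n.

Claim: c[n] = 2^n + 1.

Base case: c[1] = 3, and 2^1 + 1 = 2 + 1 = 3.
Assume c[r] = 2^r + 1 for some r ≥ 1.
Then c[r+1] = 2c[r] − 1 = 2·(2^r + 1) − 1 = 2^{r+1} + 2 − 1 = 2^{r+1} + 1.
So the formula holds for r+1, and by induction c[n] = 2^n + 1 for all n ≥ 1.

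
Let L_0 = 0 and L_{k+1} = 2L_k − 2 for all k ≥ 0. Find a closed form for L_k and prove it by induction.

Claim: L_k = -2^{k+1} + 2.

Base case: L_0 = 0, and -2^{0+1} + 2 = -2 + 2 = 0.
Assume L_j = -2^{j+1} + 2 for some j ≥ 0.
Then L_{j+1} = 2L_j − 2 = 2·(-2^{j+1} + 2) − 2 = -2^{j+2} + 4 − 2 = -2^{j+2} + 2.
This completes the inductive step, so L_k = -2^{k+1} + 2 for all k ≥ 0.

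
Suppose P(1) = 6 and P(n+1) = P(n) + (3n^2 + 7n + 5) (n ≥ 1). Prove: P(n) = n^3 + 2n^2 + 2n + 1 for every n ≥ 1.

Base case: P(1) = 6, and 1^3 + 2·1^2 + 2·1 + 1 = 6.
Assume P(j) = j^3 + 2j^2 + 2j + 1.
Then P(j+1) = P(j) + (3j^2 + 7j + 5) = (j^3 + 2j^2 + 2j + 1) + (3j^2 + 7j + 5) = j^3 + 5j^2 + 9j + 6,
and (j+1)^3 + 2·(j+1)^2 + 2·(j+1) + 1 = j^3 + 5j^2 + 9j + 6.
Hence P(n) = n^3 + 2n^2 + 2n + 1 for every n ≥ 1, by induction.

P(n) = n^3 + 2n^2 + 2n + 1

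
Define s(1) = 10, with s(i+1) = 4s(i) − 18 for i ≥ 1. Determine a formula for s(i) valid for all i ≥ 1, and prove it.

Claim: s(i) = 4^i + 6.

Base case: s(1) = 10, and 4^1 + 6 = 4 + 6 = 10.
Assume s(j) = 4^j + 6 for some j ≥ 1.
Then s(j+1) = 4s(j) − 18 = 4·(4^j + 6) − 18 = 4^{j+1} + 24 − 18 = 4^{j+1} + 6.
This completes the inductive step, so s(i) = 4^i + 6 for all i ≥ 1.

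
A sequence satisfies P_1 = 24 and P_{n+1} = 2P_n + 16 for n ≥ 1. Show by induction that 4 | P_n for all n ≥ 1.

Base case: P_1 = 24 = 4·6, so 4 | P_1.
Assume 4 | P_k, so P_k = 4t for some integer t.
Then P_{k+1} = 2P_k + 16 = 2·(4t) + 16 = 4(2t + 4), so 4 | P_{k+1}.
Hence 4 | P_n for every n ≥ 1, by induction.

4 | P_n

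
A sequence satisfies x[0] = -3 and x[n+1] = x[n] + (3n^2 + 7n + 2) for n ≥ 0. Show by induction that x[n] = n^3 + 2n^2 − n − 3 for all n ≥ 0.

Base case: x[0] = -3, and 0^3 + 2·0^2 − 0 − 3 = -3.
Assume x[j] = j^3 + 2j^2 − j − 3.
Then x[j+1] = x[j] + (3j^2 + 7j + 2) = (j^3 + 2j^2 − j − 3) + (3j^2 + 7j + 2) = j^3 + 5j^2 + 6j − 1,
and (j+1)^3 + 2·(j+1)^2 − (j+1) − 3 = j^3 + 5j^2 + 6j − 1.
This completes the inductive step, so x[n] = n^3 + 2n^2 − n − 3 for all n ≥ 0.

x[n] = n^3 + 2n^2 − n − 3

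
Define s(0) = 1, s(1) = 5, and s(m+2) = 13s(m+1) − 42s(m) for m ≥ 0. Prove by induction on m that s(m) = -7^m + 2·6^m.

Base cases: s(0) = 1 and -7^0 + 2·6^0 = 1; s(1) = 5 and -7^1 + 2·6^1 = 5.
Assume s(j) = -7^j + 2·6^j for all 0 ≤ j ≤ k, where k ≥ 1.
Then s(k+1) = 13s(k) − 42s(k−1) = 13·(-7^k + 2·6^k) − 42·(-7^{k−1} + 2·6^{k−1}) = -(13·7 − 42)7^{k−1} + 2·(13·6 − 42)6^{k−1} = -49·7^{k−1} + 72·6^{k−1} = -7^{k+1} + 2·6^{k+1}.
By strong induction, s(m) = -7^m + 2·6^m for all m ≥ 0.

s(m) = -7^m + 2·6^m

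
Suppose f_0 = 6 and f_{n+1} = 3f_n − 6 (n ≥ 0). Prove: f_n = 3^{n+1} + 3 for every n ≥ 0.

Base case: f_0 = 6, and 3^{0+1} + 3 = 3 + 3 = 6.
Assume f_j = 3^{j+1} + 3 for some j ≥ 0.
Then f_{j+1} = 3f_j − 6 = 3·(3^{j+1} + 3) − 6 = 3^{j+2} + 9 − 6 = 3^{j+2} + 3.
Hence f_n = 3^{n+1} + 3 for every n ≥ 0, by induction.

f_n = 3^{n+1} + 3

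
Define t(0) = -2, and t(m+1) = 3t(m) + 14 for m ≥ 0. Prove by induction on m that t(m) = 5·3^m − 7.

Base case: t(0) = -2, and 5·3^0 − 7 = 5 − 7 = -2.
Assume t(r) = 5·3^r − 7 for some r ≥ 0.
Then t(r+1) = 3t(r) + 14 = 3·(5·3^r − 7) + 14 = 15·3^r − 21 + 14 = 5·3^{r+1} − 7.
So the formula holds for r+1, and by induction t(m) = 5·3^m − 7 for all m ≥ 0.

t(m) = 5·3^m − 7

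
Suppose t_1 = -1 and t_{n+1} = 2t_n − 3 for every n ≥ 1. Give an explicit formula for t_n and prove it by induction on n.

Claim: t_n = -2^{n+1} + 3.

Base case: t_1 = -1, and -2^{1+1} + 3 = -4 + 3 = -1.
Assume t_m = -2^{m+1} + 3 for some m ≥ 1.
Then t_{m+1} = 2t_m − 3 = 2·(-2^{m+1} + 3) − 3 = -2^{m+2} + 6 − 3 = -2^{m+2} + 3.
So the formula holds for m+1, and by induction t_n = -2^{n+1} + 3 for all n ≥ 1.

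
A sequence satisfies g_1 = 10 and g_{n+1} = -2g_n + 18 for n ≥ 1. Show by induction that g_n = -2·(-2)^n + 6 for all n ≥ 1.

Base case: g_1 = 10, and -2·(-2)^1 + 6 = 4 + 6 = 10.
Assume g_k = -2·(-2)^k + 6 for some k ≥ 1.
Then g_{k+1} = -2g_k + 18 = -2·(-2·(-2)^k + 6) + 18 = 4·(-2)^k − 12 + 18 = -2·(-2)^{k+1} + 6.
By induction, g_n = -2·(-2)^n + 6 for all n ≥ 1.

g_n = -2·(-2)^n + 6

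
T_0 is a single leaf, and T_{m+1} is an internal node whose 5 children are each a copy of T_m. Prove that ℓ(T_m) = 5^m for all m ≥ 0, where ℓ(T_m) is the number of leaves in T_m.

Base case: ℓ(T_0) = 1, and 5^0 = 1.
Assume ℓ(T_r) = 5^r.
Then ℓ(T_{r+1}) = 5·ℓ(T_r) = 5·5^r = 5^{r+1}.
Hence ℓ(T_m) = 5^m for every m ≥ 0, by induction.

ℓ(T_m) = 5^m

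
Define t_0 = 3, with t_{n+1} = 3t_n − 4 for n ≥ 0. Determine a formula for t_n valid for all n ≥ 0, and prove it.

Claim: t_n = 3^n + 2.

Base case: t_0 = 3, and 3^0 + 2 = 1 + 2 = 3.
Assume t_m = 3^m + 2 for some m ≥ 0.
Then t_{m+1} = 3t_m − 4 = 3·(3^m + 2) − 4 = 3^{m+1} + 6 − 4 = 3^{m+1} + 2.
So the formula holds for m+1, and by induction t_n = 3^n + 2 for all n ≥ 0.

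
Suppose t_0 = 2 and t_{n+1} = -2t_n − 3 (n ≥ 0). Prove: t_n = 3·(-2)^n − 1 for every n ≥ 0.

Base case: t_0 = 2, and 3·(-2)^0 − 1 = 3 − 1 = 2.
Assume t_k = 3·(-2)^k − 1 for some k ≥ 0.
Then t_{k+1} = -2t_k − 3 = -2·(3·(-2)^k − 1) − 3 = -6·(-2)^k + 2 − 3 = 3·(-2)^{k+1} − 1.
This completes the inductive step, so t_n = 3·(-2)^n − 1 for all n ≥ 0.

t_n = 3·(-2)^n − 1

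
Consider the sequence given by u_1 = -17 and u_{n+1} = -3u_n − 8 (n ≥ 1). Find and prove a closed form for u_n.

Claim: u_n = 5·(-3)^n − 2.

Base case: u_1 = -17, and 5·(-3)^1 − 2 = -15 − 2 = -17.
Assume u_k = 5·(-3)^k − 2 for some k ≥ 1.
Then u_{k+1} = -3u_k − 8 = -3·(5·(-3)^k − 2) − 8 = -15·(-3)^k + 6 − 8 = 5·(-3)^{k+1} − 2.
Hence u_n = 5·(-3)^n − 2 for every n ≥ 1, by induction.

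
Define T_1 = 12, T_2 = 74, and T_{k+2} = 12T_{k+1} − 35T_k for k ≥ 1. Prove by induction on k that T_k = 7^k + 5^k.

Base cases: T_1 = 12 and 7^1 + 5^1 = 12; T_2 = 74 and 7^2 + 5^2 = 74.
Assume T_j = 7^j + 5^j for all 1 ≤ j ≤ m, where m ≥ 2.
Then T_{m+1} = 12T_m − 35T_{m−1} = 12·(7^m + 5^m) − 35·(7^{m−1} + 5^{m−1}) = (12·7 − 35)7^{m−1} + (12·5 − 35)5^{m−1} = 49·7^{m−1} + 25·5^{m−1} = 7^{m+1} + 5^{m+1}.
This completes the inductive step, so T_k = 7^k + 5^k for all k ≥ 1.

T_k = 7^k + 5^k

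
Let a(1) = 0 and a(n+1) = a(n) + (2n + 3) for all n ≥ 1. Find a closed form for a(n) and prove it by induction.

Claim: a(n) = n^2 + 2n − 3.

Base case: a(1) = 0, and 1^2 + 2·1 − 3 = 0.
Assume a(k) = k^2 + 2k − 3.
Then a(k+1) = a(k) + (2k + 3) = (k^2 + 2k − 3) + (2k + 3) = k^2 + 4k,
and (k+1)^2 + 2·(k+1) − 3 = k^2 + 4k.
By induction, a(n) = n^2 + 2n − 3 for all n ≥ 1.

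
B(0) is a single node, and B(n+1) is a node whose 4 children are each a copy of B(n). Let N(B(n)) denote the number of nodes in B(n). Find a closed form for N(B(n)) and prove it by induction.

Claim: N(B(n)) = (4^{n+1} − 1)/3.

Base case: N(B(0)) = 1, and (4^{0+1} − 1)/3 = 1.
Assume N(B(r)) = (4^{r+1} − 1)/3.
Then N(B(r+1)) = 1 + 4N(B(r)) = 1 + 4·(4^{r+1} − 1)/3 = 1 + (4^{r+2} − 4)/3 = (3 + 4^{r+2} − 4)/3 = (4^{r+2} − 1)/3.
Hence N(B(n)) = (4^{n+1} − 1)/3 for every n ≥ 0, by induction.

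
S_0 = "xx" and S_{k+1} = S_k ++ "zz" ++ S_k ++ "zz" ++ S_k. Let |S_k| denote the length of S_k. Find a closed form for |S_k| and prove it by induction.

Claim: |S_k| = 4·3^k − 2.

Base case: |S_0| = 2, and 4·3^0 − 2 = 2.
Assume |S_r| = 4·3^r − 2.
Then |S_{r+1}| = 3|S_r| + 4 = 3(4·3^r − 2) + 4 = 4·3^{r+1} − 6 + 4 = 4·3^{r+1} − 2.
This completes the inductive step, so |S_k| = 4·3^k − 2 for all k ≥ 0.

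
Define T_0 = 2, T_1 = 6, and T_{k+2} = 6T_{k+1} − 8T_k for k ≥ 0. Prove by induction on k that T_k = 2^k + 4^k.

Base cases: T_0 = 2 and 2^0 + 4^0 = 2; T_1 = 6 and 2^1 + 4^1 = 6.
Assume T_j = 2^j + 4^j for all 0 ≤ j ≤ m, where m ≥ 1.
Then T_{m+1} = 6T_m − 8T_{m−1} = 6·(2^m + 4^m) − 8·(2^{m−1} + 4^{m−1}) = (6·2 − 8)2^{m−1} + (6·4 − 8)4^{m−1} = 4·2^{m−1} + 16·4^{m−1} = 2^{m+1} + 4^{m+1}.
By strong induction, T_k = 2^k + 4^k for all k ≥ 0.

T_k = 2^k + 4^k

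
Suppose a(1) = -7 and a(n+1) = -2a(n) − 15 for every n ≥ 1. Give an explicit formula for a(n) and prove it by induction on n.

Claim: a(n) = (-2)^n − 5.

Base case: a(1) = -7, and (-2)^1 − 5 = -2 − 5 = -7.
Assume a(k) = (-2)^k − 5 for some k ≥ 1.
Then a(k+1) = -2a(k) − 15 = -2·((-2)^k − 5) − 15 = -2·(-2)^k + 10 − 15 = (-2)^{k+1} − 5.
By induction, a(n) = (-2)^n − 5 for all n ≥ 1.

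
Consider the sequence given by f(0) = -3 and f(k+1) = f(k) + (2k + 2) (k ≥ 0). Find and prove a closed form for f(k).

Claim: f(k) = k^2 + k − 3.

Base case: f(0) = -3, and 0^2 + 0 − 3 = -3.
Assume f(r) = r^2 + r − 3.
Then f(r+1) = f(r) + (2r + 2) = (r^2 + r − 3) + (2r + 2) = r^2 + 3r − 1,
and (r+1)^2 + (r+1) − 3 = r^2 + 3r − 1.
By induction, f(k) = k^2 + k − 3 for all k ≥ 0.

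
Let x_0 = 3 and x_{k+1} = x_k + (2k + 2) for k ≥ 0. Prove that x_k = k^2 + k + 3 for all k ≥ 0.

Base case: x_0 = 3, and 0^2 + 0 + 3 = 3.
Assume x_r = r^2 + r + 3.
Then x_{r+1} = x_r + (2r + 2) = (r^2 + r + 3) + (2r + 2) = r^2 + 3r + 5,
and (r+1)^2 + (r+1) + 3 = r^2 + 3r + 5.
Hence x_k = k^2 + k + 3 for every k ≥ 0, by induction.

x_k = k^2 + k + 3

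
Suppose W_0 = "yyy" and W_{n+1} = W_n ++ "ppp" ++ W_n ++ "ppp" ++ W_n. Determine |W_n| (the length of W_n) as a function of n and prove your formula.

Claim: |W_n| = 6·3^n − 3.

Base case: |W_0| = 3, and 6·3^0 − 3 = 3.
Assume |W_m| = 6·3^m − 3.
Then |W_{m+1}| = 3|W_m| + 6 = 3(6·3^m − 3) + 6 = 6·3^{m+1} − 9 + 6 = 6·3^{m+1} − 3.
By induction, |W_n| = 6·3^n − 3 for all n ≥ 0.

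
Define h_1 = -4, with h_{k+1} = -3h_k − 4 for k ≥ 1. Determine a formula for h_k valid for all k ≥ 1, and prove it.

Claim: h_k = (-3)^k − 1.

Base case: h_1 = -4, and (-3)^1 − 1 = -3 − 1 = -4.
Assume h_j = (-3)^j − 1 for some j ≥ 1.
Then h_{j+1} = -3h_j − 4 = -3·((-3)^j − 1) − 4 = -3·(-3)^j + 3 − 4 = (-3)^{j+1} − 1.
So the formula holds for j+1, and by induction h_k = (-3)^k − 1 for all k ≥ 1.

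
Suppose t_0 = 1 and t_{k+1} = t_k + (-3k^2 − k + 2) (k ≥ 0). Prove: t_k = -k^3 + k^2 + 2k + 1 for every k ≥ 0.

Base case: t_0 = 1, and -0^3 + 0^2 + 2·0 + 1 = 1.
Assume t_m = -m^3 + m^2 + 2m + 1.
Then t_{m+1} = t_m + (-3m^2 − m + 2) = (-m^3 + m^2 + 2m + 1) + (-3m^2 − m + 2) = -m^3 − 2m^2 + m + 3,
and -(m+1)^3 + (m+1)^2 + 2·(m+1) + 1 = -m^3 − 2m^2 + m + 3.
Hence t_k = -k^3 + k^2 + 2k + 1 for every k ≥ 0, by induction.

t_k = -k^3 + k^2 + 2k + 1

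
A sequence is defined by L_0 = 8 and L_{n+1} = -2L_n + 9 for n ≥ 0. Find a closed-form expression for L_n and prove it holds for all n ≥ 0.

Claim: L_n = 5·(-2)^n + 3.

Base case: L_0 = 8, and 5·(-2)^0 + 3 = 5 + 3 = 8.
Assume L_j = 5·(-2)^j + 3 for some j ≥ 0.
Then L_{j+1} = -2L_j + 9 = -2·(5·(-2)^j + 3) + 9 = -10·(-2)^j − 6 + 9 = 5·(-2)^{j+1} + 3.
Hence L_n = 5·(-2)^n + 3 for every n ≥ 0, by induction.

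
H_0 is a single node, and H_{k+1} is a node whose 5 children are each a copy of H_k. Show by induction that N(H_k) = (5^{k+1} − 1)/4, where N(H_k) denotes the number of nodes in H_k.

Base case: N(H_0) = 1, and (5^{0+1} − 1)/4 = 1.
Assume N(H_j) = (5^{j+1} − 1)/4.
Then N(H_{j+1}) = 1 + 5N(H_j) = 1 + 5·(5^{j+1} − 1)/4 = 1 + (5^{j+2} − 5)/4 = (4 + 5^{j+2} − 5)/4 = (5^{j+2} − 1)/4.
This completes the inductive step, so N(H_k) = (5^{k+1} − 1)/4 for all k ≥ 0.

N(H_k) = (5^{k+1} − 1)/4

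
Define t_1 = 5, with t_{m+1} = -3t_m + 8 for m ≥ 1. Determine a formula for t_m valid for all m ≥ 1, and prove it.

Claim: t_m = -(-3)^m + 2.

Base case: t_1 = 5, and -(-3)^1 + 2 = 3 + 2 = 5.
Assume t_k = -(-3)^k + 2 for some k ≥ 1.
Then t_{k+1} = -3t_k + 8 = -3·(-(-3)^k + 2) + 8 = 3·(-3)^k − 6 + 8 = -(-3)^{k+1} + 2.
Hence t_m = -(-3)^m + 2 for every m ≥ 1, by induction.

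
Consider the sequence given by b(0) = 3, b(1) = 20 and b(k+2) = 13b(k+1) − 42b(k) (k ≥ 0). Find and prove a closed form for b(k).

Claim: b(k) = 6^k + 2·7^k.

Base cases: b(0) = 3 and 6^0 + 2·7^0 = 3; b(1) = 20 and 6^1 + 2·7^1 = 20.
Assume b(j) = 6^j + 2·7^j for all 0 ≤ j ≤ m, where m ≥ 1.
Then b(m+1) = 13b(m) − 42b(m−1) = 13·(6^m + 2·7^m) − 42·(6^{m−1} + 2·7^{m−1}) = (13·6 − 42)6^{m−1} + 2·(13·7 − 42)7^{m−1} = 36·6^{m−1} + 98·7^{m−1} = 6^{m+1} + 2·7^{m+1}.
This completes the inductive step, so b(k) = 6^k + 2·7^k for all k ≥ 0.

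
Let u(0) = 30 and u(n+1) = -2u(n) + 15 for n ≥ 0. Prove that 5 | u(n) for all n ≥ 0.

Base case: u(0) = 30 = 5·6, so 5 | u(0).
Assume 5 | u(r), so u(r) = 5t for some integer t.
Then u(r+1) = -2u(r) + 15 = -2·(5t) + 15 = 5(-2t + 3), so 5 | u(r+1).
Hence 5 | u(n) for every n ≥ 0, by induction.

5 | u(n)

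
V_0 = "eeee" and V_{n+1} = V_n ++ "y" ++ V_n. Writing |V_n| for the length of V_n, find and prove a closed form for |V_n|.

Claim: |V_n| = 5·2^n − 1.

Base case: |V_0| = 4, and 5·2^0 − 1 = 4.
Assume |V_m| = 5·2^m − 1.
Then |V_{m+1}| = |V_m| + 1 + |V_m| = 2|V_m| + 1 = 2(5·2^m − 1) + 1 = 5·2^{m+1} − 2 + 1 = 5·2^{m+1} − 1.
So the formula holds for m+1, and by induction |V_n| = 5·2^n − 1 for all n ≥ 0.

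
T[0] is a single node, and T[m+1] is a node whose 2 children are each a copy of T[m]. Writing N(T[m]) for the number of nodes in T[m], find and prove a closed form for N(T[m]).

Claim: N(T[m]) = 2^{m+1} − 1.

Base case: N(T[0]) = 1, and 2^{0+1} − 1 = 1.
Assume N(T[k]) = 2^{k+1} − 1.
Then N(T[k+1]) = 1 + 2N(T[k]) = 1 + 2(2^{k+1} − 1) = 2^{k+2} − 2 + 1 = 2^{k+2} − 1.
By induction, N(T[m]) = 2^{m+1} − 1 for all m ≥ 0.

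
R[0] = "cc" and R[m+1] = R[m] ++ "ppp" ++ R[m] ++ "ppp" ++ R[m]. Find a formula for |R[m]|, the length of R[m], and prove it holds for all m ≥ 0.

Claim: |R[m]| = 5·3^m − 3.

Base case: |R[0]| = 2, and 5·3^0 − 3 = 2.
Assume |R[j]| = 5·3^j − 3.
Then |R[j+1]| = 3|R[j]| + 6 = 3(5·3^j − 3) + 6 = 5·3^{j+1} − 9 + 6 = 5·3^{j+1} − 3.
Hence |R[m]| = 5·3^m − 3 for every m ≥ 0, by induction.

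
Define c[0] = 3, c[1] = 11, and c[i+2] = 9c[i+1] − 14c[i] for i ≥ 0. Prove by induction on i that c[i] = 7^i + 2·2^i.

Base cases: c[0] = 3 and 7^0 + 2·2^0 = 3; c[1] = 11 and 7^1 + 2·2^1 = 11.
Assume c[j] = 7^j + 2·2^j for all 0 ≤ j ≤ m, where m ≥ 1.
Then c[m+1] = 9c[m] − 14c[m−1] = 9·(7^m + 2·2^m) − 14·(7^{m−1} + 2·2^{m−1}) = (9·7 − 14)7^{m−1} + 2·(9·2 − 14)2^{m−1} = 49·7^{m−1} + 8·2^{m−1} = 7^{m+1} + 2·2^{m+1}.
By strong induction, c[i] = 7^i + 2·2^i for all i ≥ 0.

c[i] = 7^i + 2·2^i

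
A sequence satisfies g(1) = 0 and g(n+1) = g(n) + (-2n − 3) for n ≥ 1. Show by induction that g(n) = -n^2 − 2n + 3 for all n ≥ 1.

Base case: g(1) = 0, and -1^2 − 2·1 + 3 = 0.
Assume g(r) = -r^2 − 2r + 3.
Then g(r+1) = g(r) + (-2r − 3) = (-r^2 − 2r + 3) + (-2r − 3) = -r^2 − 4r,
and -(r+1)^2 − 2·(r+1) + 3 = -r^2 − 4r.
By induction, g(n) = -n^2 − 2n + 3 for all n ≥ 1.

g(n) = -n^2 − 2n + 3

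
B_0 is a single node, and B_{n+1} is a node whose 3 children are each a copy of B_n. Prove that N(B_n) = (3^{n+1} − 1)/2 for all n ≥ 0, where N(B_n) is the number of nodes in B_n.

Base case: N(B_0) = 1, and (3^{0+1} − 1)/2 = 1.
Assume N(B_k) = (3^{k+1} − 1)/2.
Then N(B_{k+1}) = 1 + 3N(B_k) = 1 + 3·(3^{k+1} − 1)/2 = 1 + (3^{k+2} − 3)/2 = (2 + 3^{k+2} − 3)/2 = (3^{k+2} − 1)/2.
So the formula holds for k+1, and by induction N(B_n) = (3^{n+1} − 1)/2 for all n ≥ 0.

N(B_n) = (3^{n+1} − 1)/2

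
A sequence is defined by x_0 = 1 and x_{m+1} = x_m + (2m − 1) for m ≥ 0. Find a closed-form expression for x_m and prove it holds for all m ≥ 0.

Claim: x_m = m^2 − 2m + 1.

Base case: x_0 = 1, and 0^2 − 2·0 + 1 = 1.
Assume x_r = r^2 − 2r + 1.
Then x_{r+1} = x_r + (2r − 1) = (r^2 − 2r + 1) + (2r − 1) = r^2,
and (r+1)^2 − 2·(r+1) + 1 = r^2.
By induction, x_m = m^2 − 2m + 1 for all m ≥ 0.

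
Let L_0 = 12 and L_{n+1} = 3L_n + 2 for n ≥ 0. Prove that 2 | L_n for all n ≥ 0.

Base case: L_0 = 12 = 2·6, so 2 | L_0.
Assume 2 | L_j, so L_j = 2t for some integer t.
Then L_{j+1} = 3L_j + 2 = 3·(2t) + 2 = 2(3t + 1), so 2 | L_{j+1}.
So the property holds for j+1, and by induction 2 | L_n for all n ≥ 0.

2 | L_n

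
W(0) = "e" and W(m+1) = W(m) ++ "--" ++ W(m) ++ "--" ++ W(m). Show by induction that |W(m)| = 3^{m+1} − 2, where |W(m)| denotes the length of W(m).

Base case: |W(0)| = 1, and 3^{0+1} − 2 = 1.
Assume |W(k)| = 3^{k+1} − 2.
Then |W(k+1)| = 3|W(k)| + 4 = 3(3^{k+1} − 2) + 4 = 3^{k+2} − 6 + 4 = 3^{k+2} − 2.
This completes the inductive step, so |W(m)| = 3^{m+1} − 2 for all m ≥ 0.

|W(m)| = 3^{m+1} − 2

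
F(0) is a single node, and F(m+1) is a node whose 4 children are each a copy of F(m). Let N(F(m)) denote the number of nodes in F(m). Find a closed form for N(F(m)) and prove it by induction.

Claim: N(F(m)) = (4^{m+1} − 1)/3.

Base case: N(F(0)) = 1, and (4^{0+1} − 1)/3 = 1.
Assume N(F(j)) = (4^{j+1} − 1)/3.
Then N(F(j+1)) = 1 + 4N(F(j)) = 1 + 4·(4^{j+1} − 1)/3 = 1 + (4^{j+2} − 4)/3 = (3 + 4^{j+2} − 4)/3 = (4^{j+2} − 1)/3.
By induction, N(F(m)) = (4^{m+1} − 1)/3 for all m ≥ 0.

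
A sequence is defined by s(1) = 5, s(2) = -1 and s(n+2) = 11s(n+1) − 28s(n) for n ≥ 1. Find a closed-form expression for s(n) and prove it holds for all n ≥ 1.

Claim: s(n) = 3·4^n − 7^n.

Base cases: s(1) = 5 and 3·4^1 − 7^1 = 5; s(2) = -1 and 3·4^2 − 7^2 = -1.
Assume s(j) = 3·4^j − 7^j for all 1 ≤ j ≤ m, where m ≥ 2.
Then s(m+1) = 11s(m) − 28s(m−1) = 11·(3·4^m − 7^m) − 28·(3·4^{m−1} − 7^{m−1}) = 3·(11·4 − 28)4^{m−1} − (11·7 − 28)7^{m−1} = 48·4^{m−1} − 49·7^{m−1} = 3·4^{m+1} − 7^{m+1}.
So the formula holds for m+1, and by strong induction s(n) = 3·4^n − 7^n for all n ≥ 1.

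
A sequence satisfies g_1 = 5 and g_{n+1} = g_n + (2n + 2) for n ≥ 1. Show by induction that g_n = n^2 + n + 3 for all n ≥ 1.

Base case: g_1 = 5, and 1^2 + 1 + 3 = 5.
Assume g_k = k^2 + k + 3.
Then g_{k+1} = g_k + (2k + 2) = (k^2 + k + 3) + (2k + 2) = k^2 + 3k + 5,
and (k+1)^2 + (k+1) + 3 = k^2 + 3k + 5.
By induction, g_n = n^2 + n + 3 for all n ≥ 1.

g_n = n^2 + n + 3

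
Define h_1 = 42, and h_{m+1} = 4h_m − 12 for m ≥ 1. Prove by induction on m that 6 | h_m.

Base case: h_1 = 42 = 6·7, so 6 | h_1.
Assume 6 | h_j, so h_j = 6t for some integer t.
Then h_{j+1} = 4h_j − 12 = 4·(6t) − 12 = 6(4t − 2), so 6 | h_{j+1}.
By induction, 6 | h_m for all m ≥ 1.

6 | h_m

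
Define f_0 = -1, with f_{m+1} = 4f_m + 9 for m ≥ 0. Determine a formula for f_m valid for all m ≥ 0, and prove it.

Claim: f_m = 2·4^m − 3.

Base case: f_0 = -1, and 2·4^0 − 3 = 2 − 3 = -1.
Assume f_j = 2·4^j − 3 for some j ≥ 0.
Then f_{j+1} = 4f_j + 9 = 4·(2·4^j − 3) + 9 = 8·4^j − 12 + 9 = 2·4^{j+1} − 3.
Hence f_m = 2·4^m − 3 for every m ≥ 0, by induction.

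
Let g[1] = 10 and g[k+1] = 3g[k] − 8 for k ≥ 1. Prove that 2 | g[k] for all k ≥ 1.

Base case: g[1] = 10 = 2·5, so 2 | g[1].
Assume 2 | g[r], so g[r] = 2t for some integer t.
Then g[r+1] = 3g[r] − 8 = 3·(2t) − 8 = 2(3t − 4), so 2 | g[r+1].
Hence 2 | g[k] for every k ≥ 1, by induction.

2 | g[k]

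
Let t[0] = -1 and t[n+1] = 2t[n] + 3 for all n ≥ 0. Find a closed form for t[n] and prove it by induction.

Claim: t[n] = 2^{n+1} − 3.

Base case: t[0] = -1, and 2^{0+1} − 3 = 2 − 3 = -1.
Assume t[k] = 2^{k+1} − 3 for some k ≥ 0.
Then t[k+1] = 2t[k] + 3 = 2·(2^{k+1} − 3) + 3 = 2^{k+2} − 6 + 3 = 2^{k+2} − 3.
So the formula holds for k+1, and by induction t[n] = 2^{n+1} − 3 for all n ≥ 0.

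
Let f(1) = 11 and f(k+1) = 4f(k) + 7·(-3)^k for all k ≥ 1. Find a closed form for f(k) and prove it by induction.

Claim: f(k) = 2·4^k − (-3)^k.

Base case: f(1) = 11, and 2·4^1 − (-3)^1 = 8 + 3 = 11.
Assume f(m) = 2·4^m − (-3)^m for some m ≥ 1.
Then f(m+1) = 4f(m) + 7·(-3)^m = 4·(2·4^m − (-3)^m) + 7·(-3)^m = 2·4^{m+1} − 4·(-3)^m + 7·(-3)^m = 2·4^{m+1} + 3·(-3)^m = 2·4^{m+1} − (-3)^{m+1}.
So the formula holds for m+1, and by induction f(k) = 2·4^k − (-3)^k for all k ≥ 1.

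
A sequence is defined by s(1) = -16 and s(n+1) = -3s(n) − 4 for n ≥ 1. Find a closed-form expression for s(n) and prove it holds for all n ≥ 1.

Claim: s(n) = 5·(-3)^n − 1.

Base case: s(1) = -16, and 5·(-3)^1 − 1 = -15 − 1 = -16.
Assume s(r) = 5·(-3)^r − 1 for some r ≥ 1.
Then s(r+1) = -3s(r) − 4 = -3·(5·(-3)^r − 1) − 4 = -15·(-3)^r + 3 − 4 = 5·(-3)^{r+1} − 1.
Hence s(n) = 5·(-3)^n − 1 for every n ≥ 1, by induction.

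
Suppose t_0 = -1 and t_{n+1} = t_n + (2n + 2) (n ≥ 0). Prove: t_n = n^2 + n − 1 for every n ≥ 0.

Base case: t_0 = -1, and 0^2 + 0 − 1 = -1.
Assume t_k = k^2 + k − 1.
Then t_{k+1} = t_k + (2k + 2) = (k^2 + k − 1) + (2k + 2) = k^2 + 3k + 1,
and (k+1)^2 + (k+1) − 1 = k^2 + 3k + 1.
By induction, t_n = n^2 + n − 1 for all n ≥ 0.

t_n = n^2 + n − 1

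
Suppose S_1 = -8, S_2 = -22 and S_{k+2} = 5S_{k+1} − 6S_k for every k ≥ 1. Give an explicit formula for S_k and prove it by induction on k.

Claim: S_k = -2^k − 2·3^k.

Base cases: S_1 = -8 and -2^1 − 2·3^1 = -8; S_2 = -22 and -2^2 − 2·3^2 = -22.
Assume S_i = -2^i − 2·3^i for all 1 ≤ i ≤ j, where j ≥ 2.
Then S_{j+1} = 5S_j − 6S_{j−1} = 5·(-2^j − 2·3^j) − 6·(-2^{j−1} − 2·3^{j−1}) = -(5·2 − 6)2^{j−1} − 2·(5·3 − 6)3^{j−1} = -4·2^{j−1} − 18·3^{j−1} = -2^{j+1} − 2·3^{j+1}.
This completes the inductive step, so S_k = -2^k − 2·3^k for all k ≥ 1.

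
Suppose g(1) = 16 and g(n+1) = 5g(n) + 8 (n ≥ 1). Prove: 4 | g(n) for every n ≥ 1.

Base case: g(1) = 16 = 4·4, so 4 | g(1).
Assume 4 | g(r), so g(r) = 4t for some integer t.
Then g(r+1) = 5g(r) + 8 = 5·(4t) + 8 = 4(5t + 2), so 4 | g(r+1).
Hence 4 | g(n) for every n ≥ 1, by induction.

4 | g(n)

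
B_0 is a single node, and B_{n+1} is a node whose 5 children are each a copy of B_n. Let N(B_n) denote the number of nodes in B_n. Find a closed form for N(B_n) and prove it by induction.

Claim: N(B_n) = (5^{n+1} − 1)/4.

Base case: N(B_0) = 1, and (5^{0+1} − 1)/4 = 1.
Assume N(B_k) = (5^{k+1} − 1)/4.
Then N(B_{k+1}) = 1 + 5N(B_k) = 1 + 5·(5^{k+1} − 1)/4 = 1 + (5^{k+2} − 5)/4 = (4 + 5^{k+2} − 5)/4 = (5^{k+2} − 1)/4.
Hence N(B_n) = (5^{n+1} − 1)/4 for every n ≥ 0, by induction.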